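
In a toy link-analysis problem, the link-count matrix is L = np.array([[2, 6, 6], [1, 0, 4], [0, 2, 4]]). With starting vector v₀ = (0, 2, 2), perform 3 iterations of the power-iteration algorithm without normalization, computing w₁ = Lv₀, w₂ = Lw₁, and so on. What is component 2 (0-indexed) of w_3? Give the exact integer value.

400

w1 = Lv₀ = (2·0 + 6·2 + 6·2; 1·0 + 0·2 + 4·2; 0·0 + 2·2 + 4·2) = (24, 8, 12)
w2 = Lw1 = (2·24 + 6·8 + 6·12; 1·24 + 0·8 + 4·12; 0·24 + 2·8 + 4·12) = (168, 72, 64)
w3 = Lw2 = (1152, 424, 400)
The requested component of w3 is 400.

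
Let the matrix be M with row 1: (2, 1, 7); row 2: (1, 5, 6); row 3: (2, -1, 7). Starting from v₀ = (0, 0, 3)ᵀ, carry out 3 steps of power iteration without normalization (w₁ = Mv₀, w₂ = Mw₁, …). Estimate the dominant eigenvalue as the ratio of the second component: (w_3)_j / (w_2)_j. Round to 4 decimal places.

w1 = Mv₀ = (21, 18, 21)
w2 = Mw1 = (207, 237, 171)
w3 = Mw2 = (1848, 2418, 1374)
Ratio at component: 2418 / 237 = 10.2025

λ ≈ 10.2025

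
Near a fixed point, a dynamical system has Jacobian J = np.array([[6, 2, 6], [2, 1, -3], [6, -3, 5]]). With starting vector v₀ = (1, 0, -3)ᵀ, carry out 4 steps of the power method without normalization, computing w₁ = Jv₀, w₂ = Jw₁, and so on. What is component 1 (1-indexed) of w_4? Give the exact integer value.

w1 = Jv₀ = (-12, 11, -9)
w2 = Jw1 = (-104, 14, -150)
w3 = Jw2 = (-1496, 256, -1416)
w4 = Jw3 = (-16960, 1512, -16824)
The requested component of w4 is -16960.

-16960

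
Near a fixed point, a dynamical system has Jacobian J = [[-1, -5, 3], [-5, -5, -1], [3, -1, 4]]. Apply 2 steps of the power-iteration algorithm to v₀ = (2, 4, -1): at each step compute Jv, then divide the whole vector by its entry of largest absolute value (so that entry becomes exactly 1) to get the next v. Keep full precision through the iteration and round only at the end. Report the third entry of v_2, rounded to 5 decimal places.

-0.19853

Jv0 = (-25.000000, -29.000000, -2.000000); divide by -29.000000 → v1 = (0.862069, 1.000000, 0.068966)
Jv1 = (-5.655172, -9.379310, 1.862069); divide by -9.379310 → v2 = (0.602941, 1.000000, -0.198529)
Requested entry of v2: -54/272 = -0.19853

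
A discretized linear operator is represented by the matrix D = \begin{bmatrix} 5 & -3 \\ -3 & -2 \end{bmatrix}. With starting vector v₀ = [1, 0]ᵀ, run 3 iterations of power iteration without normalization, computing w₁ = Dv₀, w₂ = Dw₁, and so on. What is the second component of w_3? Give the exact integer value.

w1 = Dv₀ = (5·1 + (-3)·0; (-3)·1 + (-2)·0) = (5, -3)
w2 = Dw1 = (5·5 + (-3)·(-3); (-3)·5 + (-2)·(-3)) = (34, -9)
w3 = Dw2 = (197, -84)
The requested component of w3 is -84.

-84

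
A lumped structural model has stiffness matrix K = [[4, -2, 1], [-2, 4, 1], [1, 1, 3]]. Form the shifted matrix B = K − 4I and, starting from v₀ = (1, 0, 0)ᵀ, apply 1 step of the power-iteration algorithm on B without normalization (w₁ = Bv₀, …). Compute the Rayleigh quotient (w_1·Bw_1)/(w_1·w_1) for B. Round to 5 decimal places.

B = K − 4I has rows (0, -2, 1); (-2, 0, 1); (1, 1, -1)
w1 = Bv₀ = (0·1 + (-2)·0 + 1·0; (-2)·1 + 0·0 + 1·0; 1·1 + 1·0 + (-1)·0) = (0, -2, 1)
Bw1 = (5, 1, -3)
w1·Bw1 = -5; w1·w1 = 5; μ ≈ -5/5 = -1.00000

-1.00000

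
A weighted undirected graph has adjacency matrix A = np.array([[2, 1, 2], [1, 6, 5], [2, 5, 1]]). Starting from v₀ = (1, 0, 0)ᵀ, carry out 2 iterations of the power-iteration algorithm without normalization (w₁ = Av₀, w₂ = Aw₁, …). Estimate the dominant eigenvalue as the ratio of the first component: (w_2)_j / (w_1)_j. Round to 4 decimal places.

λ ≈ 4.5000

w1 = Av₀ = (2·1 + 1·0 + 2·0; 1·1 + 6·0 + 5·0; 2·1 + 5·0 + 1·0) = (2, 1, 2)
w2 = Aw1 = (2·2 + 1·1 + 2·2; 1·2 + 6·1 + 5·2; 2·2 + 5·1 + 1·2) = (9, 18, 11)
Ratio at component: 9 / 2 = 4.5000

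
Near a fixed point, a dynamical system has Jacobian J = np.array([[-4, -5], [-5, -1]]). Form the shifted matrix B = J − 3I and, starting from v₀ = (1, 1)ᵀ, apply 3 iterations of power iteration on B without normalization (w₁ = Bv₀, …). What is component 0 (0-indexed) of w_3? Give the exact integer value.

B = J − 3I has rows (-7, -5); (-5, -4)
w1 = Bv₀ = (-12, -9)
w2 = Bw1 = (129, 96)
w3 = Bw2 = (-1383, -1029)
Requested component of w3: -1383

-1383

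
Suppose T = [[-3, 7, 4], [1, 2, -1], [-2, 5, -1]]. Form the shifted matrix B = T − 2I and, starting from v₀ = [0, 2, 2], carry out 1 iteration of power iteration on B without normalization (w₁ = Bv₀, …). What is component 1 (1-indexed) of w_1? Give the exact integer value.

22

B = T − 2I has rows (-5, 7, 4); (1, 0, -1); (-2, 5, -3)
w1 = Bv₀ = ((-5)·0 + 7·2 + 4·2; 1·0 + 0·2 + (-1)·2; (-2)·0 + 5·2 + (-3)·2) = (22, -2, 4)
Requested component of w1: 22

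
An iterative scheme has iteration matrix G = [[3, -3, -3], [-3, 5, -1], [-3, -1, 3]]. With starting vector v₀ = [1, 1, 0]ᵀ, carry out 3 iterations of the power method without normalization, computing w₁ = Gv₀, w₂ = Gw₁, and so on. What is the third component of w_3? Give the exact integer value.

-74

w1 = Gv₀ = (3·1 + (-3)·1 + (-3)·0; (-3)·1 + 5·1 + (-1)·0; (-3)·1 + (-1)·1 + 3·0) = (0, 2, -4)
w2 = Gw1 = (3·0 + (-3)·2 + (-3)·(-4); (-3)·0 + 5·2 + (-1)·(-4); (-3)·0 + (-1)·2 + 3·(-4)) = (6, 14, -14)
w3 = Gw2 = (18, 66, -74)
The requested component of w3 is -74.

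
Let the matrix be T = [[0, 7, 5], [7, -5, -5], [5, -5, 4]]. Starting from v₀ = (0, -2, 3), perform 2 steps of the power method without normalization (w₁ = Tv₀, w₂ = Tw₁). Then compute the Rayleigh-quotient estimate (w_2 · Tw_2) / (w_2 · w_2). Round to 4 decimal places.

4.8342

w1 = Tv₀ = (0·0 + 7·(-2) + 5·3; 7·0 + (-5)·(-2) + (-5)·3; 5·0 + (-5)·(-2) + 4·3) = (1, -5, 22)
w2 = Tw1 = (0·1 + 7·(-5) + 5·22; 7·1 + (-5)·(-5) + (-5)·22; 5·1 + (-5)·(-5) + 4·22) = (75, -78, 118)
Tw2 = (44, 325, 1237)
w2·Tw2 = 75·44 + (-78)·325 + 118·1237 = 123916; w2·w2 = 75·75 + (-78)·(-78) + 118·118 = 25633
λ ≈ 123916/25633 = 4.8342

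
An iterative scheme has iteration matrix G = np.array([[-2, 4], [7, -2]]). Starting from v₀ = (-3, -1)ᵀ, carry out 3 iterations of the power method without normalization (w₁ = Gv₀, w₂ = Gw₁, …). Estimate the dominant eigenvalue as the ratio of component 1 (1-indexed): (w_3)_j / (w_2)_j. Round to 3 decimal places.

λ ≈ -4.600

w1 = Gv₀ = ((-2)·(-3) + 4·(-1); 7·(-3) + (-2)·(-1)) = (2, -19)
w2 = Gw1 = ((-2)·2 + 4·(-19); 7·2 + (-2)·(-19)) = (-80, 52)
w3 = Gw2 = (368, -664)
Ratio at component: 368 / -80 = -4.600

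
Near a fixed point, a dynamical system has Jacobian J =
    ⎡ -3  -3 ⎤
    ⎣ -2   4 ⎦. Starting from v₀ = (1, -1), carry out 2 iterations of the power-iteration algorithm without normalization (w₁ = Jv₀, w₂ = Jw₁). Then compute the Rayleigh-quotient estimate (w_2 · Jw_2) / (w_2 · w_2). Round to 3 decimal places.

w1 = Jv₀ = (0, -6)
w2 = Jw1 = (18, -24)
Jw2 = (18, -132)
w2·Jw2 = 18·18 + (-24)·(-132) = 3492; w2·w2 = 18·18 + (-24)·(-24) = 900
λ ≈ 3492/900 = 3.880

λ ≈ 3.880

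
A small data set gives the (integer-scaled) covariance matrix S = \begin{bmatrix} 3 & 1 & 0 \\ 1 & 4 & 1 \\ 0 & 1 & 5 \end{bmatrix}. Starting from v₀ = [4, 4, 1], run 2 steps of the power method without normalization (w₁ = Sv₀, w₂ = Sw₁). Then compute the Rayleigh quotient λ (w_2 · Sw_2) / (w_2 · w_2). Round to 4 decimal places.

w1 = Sv₀ = (16, 21, 9)
w2 = Sw1 = (69, 109, 66)
Sw2 = (316, 571, 439)
w2·Sw2 = 69·316 + 109·571 + 66·439 = 113017; w2·w2 = 69·69 + 109·109 + 66·66 = 20998
λ ≈ 113017/20998 = 5.3823

5.3823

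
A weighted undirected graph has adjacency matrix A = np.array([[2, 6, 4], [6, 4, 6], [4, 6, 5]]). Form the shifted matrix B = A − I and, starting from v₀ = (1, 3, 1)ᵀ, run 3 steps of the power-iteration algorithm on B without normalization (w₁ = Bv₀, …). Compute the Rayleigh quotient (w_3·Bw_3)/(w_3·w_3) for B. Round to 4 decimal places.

13.5011

B = A − I has rows (1, 6, 4); (6, 3, 6); (4, 6, 4)
w1 = Bv₀ = (23, 21, 26)
w2 = Bw1 = (253, 357, 322)
w3 = Bw2 = (3683, 4521, 4442)
Bw3 = (48577, 62313, 59626)
w3·Bw3 = 725484856; w3·w3 = 53735294; μ ≈ 725484856/53735294 = 13.5011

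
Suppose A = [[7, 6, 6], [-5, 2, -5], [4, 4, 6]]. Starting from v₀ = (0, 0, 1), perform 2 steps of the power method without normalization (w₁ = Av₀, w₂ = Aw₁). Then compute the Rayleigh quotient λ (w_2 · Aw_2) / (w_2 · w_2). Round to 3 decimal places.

w1 = Av₀ = (7·0 + 6·0 + 6·1; (-5)·0 + 2·0 + (-5)·1; 4·0 + 4·0 + 6·1) = (6, -5, 6)
w2 = Aw1 = (7·6 + 6·(-5) + 6·6; (-5)·6 + 2·(-5) + (-5)·6; 4·6 + 4·(-5) + 6·6) = (48, -70, 40)
Aw2 = (156, -580, 152)
w2·Aw2 = 48·156 + (-70)·(-580) + 40·152 = 54168; w2·w2 = 48·48 + (-70)·(-70) + 40·40 = 8804
λ ≈ 54168/8804 = 6.153

λ ≈ 6.153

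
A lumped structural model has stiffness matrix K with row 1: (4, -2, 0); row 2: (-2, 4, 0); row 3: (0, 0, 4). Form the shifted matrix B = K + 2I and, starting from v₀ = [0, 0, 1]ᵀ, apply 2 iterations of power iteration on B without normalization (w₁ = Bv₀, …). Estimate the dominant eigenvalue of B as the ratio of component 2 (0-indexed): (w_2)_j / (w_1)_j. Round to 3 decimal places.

6.000

B = K + 2I has rows (6, -2, 0); (-2, 6, 0); (0, 0, 6)
w1 = Bv₀ = (0, 0, 6)
w2 = Bw1 = (0, 0, 36)
Ratio: 36/6 = 6.000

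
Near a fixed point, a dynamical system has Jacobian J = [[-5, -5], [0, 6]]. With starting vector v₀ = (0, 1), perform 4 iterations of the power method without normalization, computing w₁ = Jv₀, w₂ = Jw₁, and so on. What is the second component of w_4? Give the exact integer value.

w1 = Jv₀ = (-5, 6)
w2 = Jw1 = (-5, 36)
w3 = Jw2 = (-155, 216)
w4 = Jw3 = (-305, 1296)
The requested component of w4 is 1296.

1296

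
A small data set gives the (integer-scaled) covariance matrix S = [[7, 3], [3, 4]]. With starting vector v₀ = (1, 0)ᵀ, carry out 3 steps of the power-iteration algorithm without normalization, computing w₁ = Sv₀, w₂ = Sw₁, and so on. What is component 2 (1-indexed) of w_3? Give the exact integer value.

306

w1 = Sv₀ = (7·1 + 3·0; 3·1 + 4·0) = (7, 3)
w2 = Sw1 = (7·7 + 3·3; 3·7 + 4·3) = (58, 33)
w3 = Sw2 = (505, 306)
The requested component of w3 is 306.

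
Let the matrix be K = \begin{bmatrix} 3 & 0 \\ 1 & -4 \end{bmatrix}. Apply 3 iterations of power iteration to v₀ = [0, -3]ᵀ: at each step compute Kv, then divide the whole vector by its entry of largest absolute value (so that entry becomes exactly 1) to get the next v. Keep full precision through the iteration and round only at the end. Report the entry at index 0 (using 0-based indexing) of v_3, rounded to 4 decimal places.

Kv0 = (0.00000, 12.00000); divide by 12.00000 → v1 = (0.00000, 1.00000)
Kv1 = (0.00000, -4.00000); divide by -4.00000 → v2 = (0.00000, 1.00000)
Kv2 = (0.00000, -4.00000); divide by -4.00000 → v3 = (0.00000, 1.00000)
Requested entry of v3: 0/192 = 0.0000

0.0000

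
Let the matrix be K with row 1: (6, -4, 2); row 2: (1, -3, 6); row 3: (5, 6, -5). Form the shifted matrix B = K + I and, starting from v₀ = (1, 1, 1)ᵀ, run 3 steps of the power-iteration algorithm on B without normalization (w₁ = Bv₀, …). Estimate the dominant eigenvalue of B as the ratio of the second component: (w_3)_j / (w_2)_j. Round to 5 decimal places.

μ ≈ 3.16216

B = K + I has rows (7, -4, 2); (1, -2, 6); (5, 6, -4)
w1 = Bv₀ = (7·1 + (-4)·1 + 2·1; 1·1 + (-2)·1 + 6·1; 5·1 + 6·1 + (-4)·1) = (5, 5, 7)
w2 = Bw1 = (7·5 + (-4)·5 + 2·7; 1·5 + (-2)·5 + 6·7; 5·5 + 6·5 + (-4)·7) = (29, 37, 27)
w3 = Bw2 = (109, 117, 259)
Ratio: 117/37 = 3.16216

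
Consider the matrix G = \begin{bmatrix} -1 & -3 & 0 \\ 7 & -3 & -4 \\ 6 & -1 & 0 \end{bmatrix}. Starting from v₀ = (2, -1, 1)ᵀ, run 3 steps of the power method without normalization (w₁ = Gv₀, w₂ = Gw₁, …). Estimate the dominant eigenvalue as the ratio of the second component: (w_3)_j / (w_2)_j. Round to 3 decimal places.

w1 = Gv₀ = ((-1)·2 + (-3)·(-1) + 0·1; 7·2 + (-3)·(-1) + (-4)·1; 6·2 + (-1)·(-1) + 0·1) = (1, 13, 13)
w2 = Gw1 = ((-1)·1 + (-3)·13 + 0·13; 7·1 + (-3)·13 + (-4)·13; 6·1 + (-1)·13 + 0·13) = (-40, -84, -7)
w3 = Gw2 = (292, 0, -156)
Ratio at component: 0 / -84 = 0.000

0.000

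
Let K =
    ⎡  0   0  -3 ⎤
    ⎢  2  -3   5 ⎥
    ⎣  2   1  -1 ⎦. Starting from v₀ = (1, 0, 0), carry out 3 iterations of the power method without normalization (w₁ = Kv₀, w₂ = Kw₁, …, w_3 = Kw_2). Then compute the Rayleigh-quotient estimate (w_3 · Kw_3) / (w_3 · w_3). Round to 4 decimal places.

λ ≈ -1.0000

w1 = Kv₀ = (0, 2, 2)
w2 = Kw1 = (-6, 4, 0)
w3 = Kw2 = (0, -24, -8)
Kw3 = (24, 32, -16)
w3·Kw3 = 0·24 + (-24)·32 + (-8)·(-16) = -640; w3·w3 = 0·0 + (-24)·(-24) + (-8)·(-8) = 640
λ ≈ -640/640 = -1.0000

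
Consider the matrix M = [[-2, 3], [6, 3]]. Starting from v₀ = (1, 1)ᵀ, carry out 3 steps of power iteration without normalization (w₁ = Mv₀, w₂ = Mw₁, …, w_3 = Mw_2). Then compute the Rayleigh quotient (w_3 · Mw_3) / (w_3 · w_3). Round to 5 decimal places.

λ ≈ 4.51865

w1 = Mv₀ = (1, 9)
w2 = Mw1 = (25, 33)
w3 = Mw2 = (49, 249)
Mw3 = (649, 1041)
w3·Mw3 = 49·649 + 249·1041 = 291010; w3·w3 = 49·49 + 249·249 = 64402
λ ≈ 291010/64402 = 4.51865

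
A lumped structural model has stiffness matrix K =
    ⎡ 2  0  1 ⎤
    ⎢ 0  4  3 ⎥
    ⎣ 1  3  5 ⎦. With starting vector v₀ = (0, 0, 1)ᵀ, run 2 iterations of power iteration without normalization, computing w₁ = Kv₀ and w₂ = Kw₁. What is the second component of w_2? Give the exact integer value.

w1 = Kv₀ = (1, 3, 5)
w2 = Kw1 = (7, 27, 35)
The requested component of w2 is 27.

27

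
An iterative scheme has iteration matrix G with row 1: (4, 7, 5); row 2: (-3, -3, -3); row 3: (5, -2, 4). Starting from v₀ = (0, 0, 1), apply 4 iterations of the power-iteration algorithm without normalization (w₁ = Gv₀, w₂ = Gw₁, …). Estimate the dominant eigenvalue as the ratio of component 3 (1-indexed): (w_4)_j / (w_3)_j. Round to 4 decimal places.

7.8025

w1 = Gv₀ = (4·0 + 7·0 + 5·1; (-3)·0 + (-3)·0 + (-3)·1; 5·0 + (-2)·0 + 4·1) = (5, -3, 4)
w2 = Gw1 = (4·5 + 7·(-3) + 5·4; (-3)·5 + (-3)·(-3) + (-3)·4; 5·5 + (-2)·(-3) + 4·4) = (19, -18, 47)
w3 = Gw2 = (185, -144, 319)
w4 = Gw3 = (1327, -1080, 2489)
Ratio at component: 2489 / 319 = 7.8025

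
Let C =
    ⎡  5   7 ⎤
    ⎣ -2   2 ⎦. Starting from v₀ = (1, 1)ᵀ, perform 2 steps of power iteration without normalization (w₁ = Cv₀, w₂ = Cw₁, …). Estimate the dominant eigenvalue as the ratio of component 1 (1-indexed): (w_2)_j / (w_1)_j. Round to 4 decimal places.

5.0000

w1 = Cv₀ = (5·1 + 7·1; (-2)·1 + 2·1) = (12, 0)
w2 = Cw1 = (5·12 + 7·0; (-2)·12 + 2·0) = (60, -24)
Ratio at component: 60 / 12 = 5.0000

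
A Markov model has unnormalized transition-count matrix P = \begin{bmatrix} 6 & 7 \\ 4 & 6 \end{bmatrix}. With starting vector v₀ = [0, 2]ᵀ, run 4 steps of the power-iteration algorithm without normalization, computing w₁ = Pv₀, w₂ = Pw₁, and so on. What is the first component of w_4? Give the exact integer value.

21504

w1 = Pv₀ = (6·0 + 7·2; 4·0 + 6·2) = (14, 12)
w2 = Pw1 = (6·14 + 7·12; 4·14 + 6·12) = (168, 128)
w3 = Pw2 = (1904, 1440)
w4 = Pw3 = (21504, 16256)
The requested component of w4 is 21504.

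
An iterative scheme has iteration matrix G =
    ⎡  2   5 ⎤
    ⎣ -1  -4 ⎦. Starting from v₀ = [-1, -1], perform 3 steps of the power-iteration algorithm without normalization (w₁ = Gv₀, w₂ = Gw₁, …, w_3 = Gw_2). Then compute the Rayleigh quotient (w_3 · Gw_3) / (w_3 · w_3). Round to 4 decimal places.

-2.8550

w1 = Gv₀ = (-7, 5)
w2 = Gw1 = (11, -13)
w3 = Gw2 = (-43, 41)
Gw3 = (119, -121)
w3·Gw3 = (-43)·119 + 41·(-121) = -10078; w3·w3 = (-43)·(-43) + 41·41 = 3530
λ ≈ -10078/3530 = -2.8550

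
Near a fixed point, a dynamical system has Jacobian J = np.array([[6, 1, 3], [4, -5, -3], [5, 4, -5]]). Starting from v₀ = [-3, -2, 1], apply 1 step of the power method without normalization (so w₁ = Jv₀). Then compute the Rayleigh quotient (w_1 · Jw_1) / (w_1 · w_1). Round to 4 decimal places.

1.8780

w1 = Jv₀ = (-17, -5, -28)
Jw1 = (-191, 41, 35)
w1·Jw1 = (-17)·(-191) + (-5)·41 + (-28)·35 = 2062; w1·w1 = (-17)·(-17) + (-5)·(-5) + (-28)·(-28) = 1098
λ ≈ 2062/1098 = 1.8780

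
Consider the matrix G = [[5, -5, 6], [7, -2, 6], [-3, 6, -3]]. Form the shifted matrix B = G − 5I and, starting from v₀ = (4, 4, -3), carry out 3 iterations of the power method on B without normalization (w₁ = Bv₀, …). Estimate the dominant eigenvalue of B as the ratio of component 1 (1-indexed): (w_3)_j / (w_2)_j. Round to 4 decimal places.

μ ≈ -6.7712

B = G − 5I has rows (0, -5, 6); (7, -7, 6); (-3, 6, -8)
w1 = Bv₀ = (0·4 + (-5)·4 + 6·(-3); 7·4 + (-7)·4 + 6·(-3); (-3)·4 + 6·4 + (-8)·(-3)) = (-38, -18, 36)
w2 = Bw1 = (0·(-38) + (-5)·(-18) + 6·36; 7·(-38) + (-7)·(-18) + 6·36; (-3)·(-38) + 6·(-18) + (-8)·36) = (306, 76, -282)
w3 = Bw2 = (-2072, -82, 1794)
Ratio: -2072/306 = -6.7712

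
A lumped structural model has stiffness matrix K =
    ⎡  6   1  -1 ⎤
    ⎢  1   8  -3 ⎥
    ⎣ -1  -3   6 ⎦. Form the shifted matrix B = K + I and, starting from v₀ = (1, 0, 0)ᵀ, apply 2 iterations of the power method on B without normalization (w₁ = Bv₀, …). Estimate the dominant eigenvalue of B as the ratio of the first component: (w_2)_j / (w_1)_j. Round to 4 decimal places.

B = K + I has rows (7, 1, -1); (1, 9, -3); (-1, -3, 7)
w1 = Bv₀ = (7·1 + 1·0 + (-1)·0; 1·1 + 9·0 + (-3)·0; (-1)·1 + (-3)·0 + 7·0) = (7, 1, -1)
w2 = Bw1 = (7·7 + 1·1 + (-1)·(-1); 1·7 + 9·1 + (-3)·(-1); (-1)·7 + (-3)·1 + 7·(-1)) = (51, 19, -17)
Ratio: 51/7 = 7.2857

μ ≈ 7.2857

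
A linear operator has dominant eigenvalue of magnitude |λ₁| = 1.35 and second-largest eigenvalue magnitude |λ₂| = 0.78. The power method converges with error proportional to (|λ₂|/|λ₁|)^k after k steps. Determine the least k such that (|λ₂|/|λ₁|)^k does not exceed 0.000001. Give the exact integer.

|λ₂/λ₁| = 0.78/1.35 = 0.57778
Need k ≥ ln(0.000001) / ln(0.57778) = -13.8155 / -0.5486 ≈ 25.185
Smallest integer k satisfying the bound: 26

26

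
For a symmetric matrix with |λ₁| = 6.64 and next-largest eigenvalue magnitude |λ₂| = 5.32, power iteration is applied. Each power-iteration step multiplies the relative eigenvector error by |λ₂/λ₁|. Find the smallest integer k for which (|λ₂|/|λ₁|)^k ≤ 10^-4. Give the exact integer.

42

|λ₂/λ₁| = 5.32/6.64 = 0.80120
Need k ≥ ln(10^-4) / ln(0.80120) = -9.2103 / -0.2216 ≈ 41.556
Smallest integer k satisfying the bound: 42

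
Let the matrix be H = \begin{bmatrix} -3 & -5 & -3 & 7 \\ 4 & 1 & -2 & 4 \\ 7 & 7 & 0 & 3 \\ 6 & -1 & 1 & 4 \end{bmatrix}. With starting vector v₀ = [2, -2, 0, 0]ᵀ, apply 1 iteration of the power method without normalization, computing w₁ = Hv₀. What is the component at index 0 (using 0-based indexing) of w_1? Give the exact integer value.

w1 = Hv₀ = ((-3)·2 + (-5)·(-2) + (-3)·0 + 7·0; 4·2 + 1·(-2) + (-2)·0 + 4·0; 7·2 + 7·(-2) + 0·0 + 3·0; 6·2 + (-1)·(-2) + 1·0 + 4·0) = (4, 6, 0, 14)
The requested component of w1 is 4.

4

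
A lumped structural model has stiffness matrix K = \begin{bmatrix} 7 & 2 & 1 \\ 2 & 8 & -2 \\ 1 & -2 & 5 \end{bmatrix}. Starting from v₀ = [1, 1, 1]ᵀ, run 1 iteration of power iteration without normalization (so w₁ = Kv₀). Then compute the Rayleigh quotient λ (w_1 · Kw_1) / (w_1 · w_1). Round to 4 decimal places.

w1 = Kv₀ = (7·1 + 2·1 + 1·1; 2·1 + 8·1 + (-2)·1; 1·1 + (-2)·1 + 5·1) = (10, 8, 4)
Kw1 = (90, 76, 14)
w1·Kw1 = 10·90 + 8·76 + 4·14 = 1564; w1·w1 = 10·10 + 8·8 + 4·4 = 180
λ ≈ 1564/180 = 8.6889

8.6889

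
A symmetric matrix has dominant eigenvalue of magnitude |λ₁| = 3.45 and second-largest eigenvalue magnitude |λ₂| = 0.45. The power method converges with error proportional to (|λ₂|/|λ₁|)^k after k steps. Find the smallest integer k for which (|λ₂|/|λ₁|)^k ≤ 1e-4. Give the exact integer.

|λ₂/λ₁| = 0.45/3.45 = 0.13043
Need k ≥ ln(1e-4) / ln(0.13043) = -9.2103 / -2.0369 ≈ 4.522
Smallest integer k satisfying the bound: 5

5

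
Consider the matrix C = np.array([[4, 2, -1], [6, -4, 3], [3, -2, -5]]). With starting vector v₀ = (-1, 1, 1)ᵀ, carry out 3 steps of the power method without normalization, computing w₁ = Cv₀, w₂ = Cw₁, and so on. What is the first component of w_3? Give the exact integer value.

-159

w1 = Cv₀ = (4·(-1) + 2·1 + (-1)·1; 6·(-1) + (-4)·1 + 3·1; 3·(-1) + (-2)·1 + (-5)·1) = (-3, -7, -10)
w2 = Cw1 = (4·(-3) + 2·(-7) + (-1)·(-10); 6·(-3) + (-4)·(-7) + 3·(-10); 3·(-3) + (-2)·(-7) + (-5)·(-10)) = (-16, -20, 55)
w3 = Cw2 = (-159, 149, -283)
The requested component of w3 is -159.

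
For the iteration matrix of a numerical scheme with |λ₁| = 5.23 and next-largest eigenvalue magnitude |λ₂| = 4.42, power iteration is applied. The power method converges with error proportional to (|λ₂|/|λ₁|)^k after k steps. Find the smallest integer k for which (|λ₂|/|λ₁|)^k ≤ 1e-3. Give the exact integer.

42

|λ₂/λ₁| = 4.42/5.23 = 0.84512
Need k ≥ ln(1e-3) / ln(0.84512) = -6.9078 / -0.1683 ≈ 41.051
Smallest integer k satisfying the bound: 42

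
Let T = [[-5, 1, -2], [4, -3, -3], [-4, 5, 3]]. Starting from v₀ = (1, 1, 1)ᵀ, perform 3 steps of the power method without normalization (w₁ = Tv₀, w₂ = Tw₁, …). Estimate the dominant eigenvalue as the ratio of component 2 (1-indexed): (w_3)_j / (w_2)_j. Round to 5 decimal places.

w1 = Tv₀ = ((-5)·1 + 1·1 + (-2)·1; 4·1 + (-3)·1 + (-3)·1; (-4)·1 + 5·1 + 3·1) = (-6, -2, 4)
w2 = Tw1 = ((-5)·(-6) + 1·(-2) + (-2)·4; 4·(-6) + (-3)·(-2) + (-3)·4; (-4)·(-6) + 5·(-2) + 3·4) = (20, -30, 26)
w3 = Tw2 = (-182, 92, -152)
Ratio at component: 92 / -30 = -3.06667

-3.06667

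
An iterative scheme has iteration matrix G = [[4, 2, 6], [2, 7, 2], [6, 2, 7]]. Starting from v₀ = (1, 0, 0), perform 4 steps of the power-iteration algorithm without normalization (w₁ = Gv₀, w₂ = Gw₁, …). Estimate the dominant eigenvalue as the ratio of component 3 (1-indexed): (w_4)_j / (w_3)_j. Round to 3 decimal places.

12.875

w1 = Gv₀ = (4·1 + 2·0 + 6·0; 2·1 + 7·0 + 2·0; 6·1 + 2·0 + 7·0) = (4, 2, 6)
w2 = Gw1 = (4·4 + 2·2 + 6·6; 2·4 + 7·2 + 2·6; 6·4 + 2·2 + 7·6) = (56, 34, 70)
w3 = Gw2 = (712, 490, 894)
w4 = Gw3 = (9192, 6642, 11510)
Ratio at component: 11510 / 894 = 12.875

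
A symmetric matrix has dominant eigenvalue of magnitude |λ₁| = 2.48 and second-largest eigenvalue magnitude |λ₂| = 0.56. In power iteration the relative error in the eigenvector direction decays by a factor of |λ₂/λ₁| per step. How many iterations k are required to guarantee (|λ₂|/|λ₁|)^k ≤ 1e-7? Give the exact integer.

|λ₂/λ₁| = 0.56/2.48 = 0.22581
Need k ≥ ln(1e-7) / ln(0.22581) = -16.1181 / -1.4881 ≈ 10.831
Smallest integer k satisfying the bound: 11

11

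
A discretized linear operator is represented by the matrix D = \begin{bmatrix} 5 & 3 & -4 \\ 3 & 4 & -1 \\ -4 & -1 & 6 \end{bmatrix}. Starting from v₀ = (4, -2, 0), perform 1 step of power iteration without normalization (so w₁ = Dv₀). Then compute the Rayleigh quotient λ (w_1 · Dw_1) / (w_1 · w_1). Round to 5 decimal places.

w1 = Dv₀ = (14, 4, -14)
Dw1 = (138, 72, -144)
w1·Dw1 = 14·138 + 4·72 + (-14)·(-144) = 4236; w1·w1 = 14·14 + 4·4 + (-14)·(-14) = 408
λ ≈ 4236/408 = 10.38235

10.38235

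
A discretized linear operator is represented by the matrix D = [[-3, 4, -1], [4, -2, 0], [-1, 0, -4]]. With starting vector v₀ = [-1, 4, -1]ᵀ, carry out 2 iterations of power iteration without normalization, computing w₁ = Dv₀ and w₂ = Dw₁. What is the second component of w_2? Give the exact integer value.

w1 = Dv₀ = ((-3)·(-1) + 4·4 + (-1)·(-1); 4·(-1) + (-2)·4 + 0·(-1); (-1)·(-1) + 0·4 + (-4)·(-1)) = (20, -12, 5)
w2 = Dw1 = ((-3)·20 + 4·(-12) + (-1)·5; 4·20 + (-2)·(-12) + 0·5; (-1)·20 + 0·(-12) + (-4)·5) = (-113, 104, -40)
The requested component of w2 is 104.

104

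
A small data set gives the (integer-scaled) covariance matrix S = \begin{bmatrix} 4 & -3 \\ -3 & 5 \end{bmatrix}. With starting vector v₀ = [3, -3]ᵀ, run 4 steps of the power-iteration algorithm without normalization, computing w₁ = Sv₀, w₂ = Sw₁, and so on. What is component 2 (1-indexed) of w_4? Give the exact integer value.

w1 = Sv₀ = (4·3 + (-3)·(-3); (-3)·3 + 5·(-3)) = (21, -24)
w2 = Sw1 = (4·21 + (-3)·(-24); (-3)·21 + 5·(-24)) = (156, -183)
w3 = Sw2 = (1173, -1383)
w4 = Sw3 = (8841, -10434)
The requested component of w4 is -10434.

-10434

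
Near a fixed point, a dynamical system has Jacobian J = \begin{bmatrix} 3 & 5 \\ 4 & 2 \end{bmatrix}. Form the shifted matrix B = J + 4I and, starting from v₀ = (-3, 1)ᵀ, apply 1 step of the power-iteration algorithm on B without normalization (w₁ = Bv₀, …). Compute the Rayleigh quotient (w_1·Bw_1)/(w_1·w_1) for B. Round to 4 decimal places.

9.8356

B = J + 4I has rows (7, 5); (4, 6)
w1 = Bv₀ = (7·(-3) + 5·1; 4·(-3) + 6·1) = (-16, -6)
Bw1 = (-142, -100)
w1·Bw1 = 2872; w1·w1 = 292; μ ≈ 2872/292 = 9.8356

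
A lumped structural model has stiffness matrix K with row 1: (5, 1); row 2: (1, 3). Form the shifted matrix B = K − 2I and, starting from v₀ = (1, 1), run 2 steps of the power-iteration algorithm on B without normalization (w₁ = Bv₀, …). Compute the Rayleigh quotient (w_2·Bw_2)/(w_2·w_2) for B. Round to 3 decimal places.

μ ≈ 3.414

B = K − 2I has rows (3, 1); (1, 1)
w1 = Bv₀ = (3·1 + 1·1; 1·1 + 1·1) = (4, 2)
w2 = Bw1 = (3·4 + 1·2; 1·4 + 1·2) = (14, 6)
Bw2 = (48, 20)
w2·Bw2 = 792; w2·w2 = 232; μ ≈ 792/232 = 3.414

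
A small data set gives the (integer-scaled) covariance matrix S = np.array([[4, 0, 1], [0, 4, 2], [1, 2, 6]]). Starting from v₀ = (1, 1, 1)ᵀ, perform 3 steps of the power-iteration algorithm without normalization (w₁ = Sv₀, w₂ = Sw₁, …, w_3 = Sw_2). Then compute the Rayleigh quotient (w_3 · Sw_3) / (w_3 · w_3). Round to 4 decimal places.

w1 = Sv₀ = (4·1 + 0·1 + 1·1; 0·1 + 4·1 + 2·1; 1·1 + 2·1 + 6·1) = (5, 6, 9)
w2 = Sw1 = (4·5 + 0·6 + 1·9; 0·5 + 4·6 + 2·9; 1·5 + 2·6 + 6·9) = (29, 42, 71)
w3 = Sw2 = (187, 310, 539)
Sw3 = (1287, 2318, 4041)
w3·Sw3 = 187·1287 + 310·2318 + 539·4041 = 3137348; w3·w3 = 187·187 + 310·310 + 539·539 = 421590
λ ≈ 3137348/421590 = 7.4417

7.4417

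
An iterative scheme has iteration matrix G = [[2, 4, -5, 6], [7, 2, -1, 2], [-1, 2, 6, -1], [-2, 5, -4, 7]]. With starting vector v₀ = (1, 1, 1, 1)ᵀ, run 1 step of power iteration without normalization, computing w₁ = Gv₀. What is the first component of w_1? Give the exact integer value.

7

w1 = Gv₀ = (7, 10, 6, 6)
The requested component of w1 is 7.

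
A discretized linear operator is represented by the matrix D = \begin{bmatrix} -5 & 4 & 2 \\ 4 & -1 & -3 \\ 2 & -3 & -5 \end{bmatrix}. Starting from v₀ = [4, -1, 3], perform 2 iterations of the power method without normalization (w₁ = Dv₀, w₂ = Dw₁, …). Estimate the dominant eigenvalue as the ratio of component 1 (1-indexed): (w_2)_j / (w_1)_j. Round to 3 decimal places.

λ ≈ -6.333

w1 = Dv₀ = (-18, 8, -4)
w2 = Dw1 = (114, -68, -40)
Ratio at component: 114 / -18 = -6.333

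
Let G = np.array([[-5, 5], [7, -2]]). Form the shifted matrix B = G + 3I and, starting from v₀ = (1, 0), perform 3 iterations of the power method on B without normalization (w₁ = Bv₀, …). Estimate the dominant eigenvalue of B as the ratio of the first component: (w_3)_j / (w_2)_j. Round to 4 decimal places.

μ ≈ -2.8974

B = G + 3I has rows (-2, 5); (7, 1)
w1 = Bv₀ = ((-2)·1 + 5·0; 7·1 + 1·0) = (-2, 7)
w2 = Bw1 = ((-2)·(-2) + 5·7; 7·(-2) + 1·7) = (39, -7)
w3 = Bw2 = (-113, 266)
Ratio: -113/39 = -2.8974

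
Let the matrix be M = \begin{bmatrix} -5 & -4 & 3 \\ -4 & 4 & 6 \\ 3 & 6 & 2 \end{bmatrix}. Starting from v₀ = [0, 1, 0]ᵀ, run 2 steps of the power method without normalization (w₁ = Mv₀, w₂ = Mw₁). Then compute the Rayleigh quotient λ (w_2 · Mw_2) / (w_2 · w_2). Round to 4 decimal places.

λ ≈ 4.9282

w1 = Mv₀ = ((-5)·0 + (-4)·1 + 3·0; (-4)·0 + 4·1 + 6·0; 3·0 + 6·1 + 2·0) = (-4, 4, 6)
w2 = Mw1 = ((-5)·(-4) + (-4)·4 + 3·6; (-4)·(-4) + 4·4 + 6·6; 3·(-4) + 6·4 + 2·6) = (22, 68, 24)
Mw2 = (-310, 328, 522)
w2·Mw2 = 22·(-310) + 68·328 + 24·522 = 28012; w2·w2 = 22·22 + 68·68 + 24·24 = 5684
λ ≈ 28012/5684 = 4.9282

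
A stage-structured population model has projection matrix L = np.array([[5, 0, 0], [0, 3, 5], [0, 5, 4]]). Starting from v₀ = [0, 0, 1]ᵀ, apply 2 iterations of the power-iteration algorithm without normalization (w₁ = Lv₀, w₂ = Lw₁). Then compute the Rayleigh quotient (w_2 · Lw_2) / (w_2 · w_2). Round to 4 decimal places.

w1 = Lv₀ = (5·0 + 0·0 + 0·1; 0·0 + 3·0 + 5·1; 0·0 + 5·0 + 4·1) = (0, 5, 4)
w2 = Lw1 = (5·0 + 0·5 + 0·4; 0·0 + 3·5 + 5·4; 0·0 + 5·5 + 4·4) = (0, 35, 41)
Lw2 = (0, 310, 339)
w2·Lw2 = 0·0 + 35·310 + 41·339 = 24749; w2·w2 = 0·0 + 35·35 + 41·41 = 2906
λ ≈ 24749/2906 = 8.5165

8.5165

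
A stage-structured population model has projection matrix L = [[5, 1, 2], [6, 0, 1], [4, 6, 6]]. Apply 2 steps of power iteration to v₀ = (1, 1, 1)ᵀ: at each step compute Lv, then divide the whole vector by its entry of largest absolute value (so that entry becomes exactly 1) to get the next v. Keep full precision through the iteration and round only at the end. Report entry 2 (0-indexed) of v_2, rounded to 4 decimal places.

1.0000

Lv0 = (8.00000, 7.00000, 16.00000); divide by 16.00000 → v1 = (0.50000, 0.43750, 1.00000)
Lv1 = (4.93750, 4.00000, 10.62500); divide by 10.62500 → v2 = (0.46471, 0.37647, 1.00000)
Requested entry of v2: 170/170 = 1.0000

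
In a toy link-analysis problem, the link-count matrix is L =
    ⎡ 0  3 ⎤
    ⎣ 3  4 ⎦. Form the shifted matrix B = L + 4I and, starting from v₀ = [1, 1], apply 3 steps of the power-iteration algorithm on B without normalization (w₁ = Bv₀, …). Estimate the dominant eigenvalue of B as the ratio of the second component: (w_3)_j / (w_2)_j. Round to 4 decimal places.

9.6789

B = L + 4I has rows (4, 3); (3, 8)
w1 = Bv₀ = (7, 11)
w2 = Bw1 = (61, 109)
w3 = Bw2 = (571, 1055)
Ratio: 1055/109 = 9.6789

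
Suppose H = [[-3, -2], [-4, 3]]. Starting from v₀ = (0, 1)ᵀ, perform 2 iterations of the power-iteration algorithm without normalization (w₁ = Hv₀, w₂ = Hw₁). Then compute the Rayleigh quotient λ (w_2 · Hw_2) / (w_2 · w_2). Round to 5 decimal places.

w1 = Hv₀ = ((-3)·0 + (-2)·1; (-4)·0 + 3·1) = (-2, 3)
w2 = Hw1 = ((-3)·(-2) + (-2)·3; (-4)·(-2) + 3·3) = (0, 17)
Hw2 = (-34, 51)
w2·Hw2 = 0·(-34) + 17·51 = 867; w2·w2 = 0·0 + 17·17 = 289
λ ≈ 867/289 = 3.00000

3.00000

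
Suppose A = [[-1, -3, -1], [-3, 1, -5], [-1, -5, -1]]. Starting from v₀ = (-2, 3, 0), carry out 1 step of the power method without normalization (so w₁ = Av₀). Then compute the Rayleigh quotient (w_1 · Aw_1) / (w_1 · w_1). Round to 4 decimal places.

λ ≈ 4.1104

w1 = Av₀ = ((-1)·(-2) + (-3)·3 + (-1)·0; (-3)·(-2) + 1·3 + (-5)·0; (-1)·(-2) + (-5)·3 + (-1)·0) = (-7, 9, -13)
Aw1 = (-7, 95, -25)
w1·Aw1 = (-7)·(-7) + 9·95 + (-13)·(-25) = 1229; w1·w1 = (-7)·(-7) + 9·9 + (-13)·(-13) = 299
λ ≈ 1229/299 = 4.1104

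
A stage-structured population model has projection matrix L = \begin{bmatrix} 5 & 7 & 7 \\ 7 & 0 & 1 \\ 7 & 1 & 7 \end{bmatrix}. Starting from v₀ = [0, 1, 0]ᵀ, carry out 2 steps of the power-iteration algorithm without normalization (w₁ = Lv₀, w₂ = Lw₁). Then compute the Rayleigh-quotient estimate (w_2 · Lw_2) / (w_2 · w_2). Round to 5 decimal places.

w1 = Lv₀ = (5·0 + 7·1 + 7·0; 7·0 + 0·1 + 1·0; 7·0 + 1·1 + 7·0) = (7, 0, 1)
w2 = Lw1 = (5·7 + 7·0 + 7·1; 7·7 + 0·0 + 1·1; 7·7 + 1·0 + 7·1) = (42, 50, 56)
Lw2 = (952, 350, 736)
w2·Lw2 = 42·952 + 50·350 + 56·736 = 98700; w2·w2 = 42·42 + 50·50 + 56·56 = 7400
λ ≈ 98700/7400 = 13.33784

13.33784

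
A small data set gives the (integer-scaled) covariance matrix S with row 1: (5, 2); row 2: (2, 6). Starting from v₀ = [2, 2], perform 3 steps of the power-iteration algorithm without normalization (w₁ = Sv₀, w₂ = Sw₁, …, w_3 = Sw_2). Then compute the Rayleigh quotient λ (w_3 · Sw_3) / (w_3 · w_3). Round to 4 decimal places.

w1 = Sv₀ = (5·2 + 2·2; 2·2 + 6·2) = (14, 16)
w2 = Sw1 = (5·14 + 2·16; 2·14 + 6·16) = (102, 124)
w3 = Sw2 = (758, 948)
Sw3 = (5686, 7204)
w3·Sw3 = 758·5686 + 948·7204 = 11139380; w3·w3 = 758·758 + 948·948 = 1473268
λ ≈ 11139380/1473268 = 7.5610

λ ≈ 7.5610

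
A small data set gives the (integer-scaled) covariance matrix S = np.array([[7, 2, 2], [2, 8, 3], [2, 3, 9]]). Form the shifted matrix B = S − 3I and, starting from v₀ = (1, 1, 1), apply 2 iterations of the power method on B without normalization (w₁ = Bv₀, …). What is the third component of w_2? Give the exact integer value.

112

B = S − 3I has rows (4, 2, 2); (2, 5, 3); (2, 3, 6)
w1 = Bv₀ = (8, 10, 11)
w2 = Bw1 = (74, 99, 112)
Requested component of w2: 112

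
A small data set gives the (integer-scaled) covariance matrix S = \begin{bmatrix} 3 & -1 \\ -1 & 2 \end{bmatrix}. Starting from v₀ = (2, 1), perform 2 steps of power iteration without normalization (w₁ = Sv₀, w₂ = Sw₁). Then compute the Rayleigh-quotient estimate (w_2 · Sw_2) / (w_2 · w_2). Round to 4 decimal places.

w1 = Sv₀ = (5, 0)
w2 = Sw1 = (15, -5)
Sw2 = (50, -25)
w2·Sw2 = 15·50 + (-5)·(-25) = 875; w2·w2 = 15·15 + (-5)·(-5) = 250
λ ≈ 875/250 = 3.5000

3.5000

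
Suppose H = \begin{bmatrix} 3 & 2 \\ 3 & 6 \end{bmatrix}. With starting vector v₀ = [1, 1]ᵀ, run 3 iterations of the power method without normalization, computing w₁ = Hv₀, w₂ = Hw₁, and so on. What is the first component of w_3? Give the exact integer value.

w1 = Hv₀ = (5, 9)
w2 = Hw1 = (33, 69)
w3 = Hw2 = (237, 513)
The requested component of w3 is 237.

237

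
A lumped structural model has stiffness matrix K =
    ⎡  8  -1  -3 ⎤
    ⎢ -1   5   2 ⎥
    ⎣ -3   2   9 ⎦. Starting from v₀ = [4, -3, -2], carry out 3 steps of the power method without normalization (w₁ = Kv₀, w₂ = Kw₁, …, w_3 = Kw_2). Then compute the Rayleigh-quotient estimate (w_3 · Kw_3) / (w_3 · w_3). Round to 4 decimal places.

w1 = Kv₀ = (8·4 + (-1)·(-3) + (-3)·(-2); (-1)·4 + 5·(-3) + 2·(-2); (-3)·4 + 2·(-3) + 9·(-2)) = (41, -23, -36)
w2 = Kw1 = (8·41 + (-1)·(-23) + (-3)·(-36); (-1)·41 + 5·(-23) + 2·(-36); (-3)·41 + 2·(-23) + 9·(-36)) = (459, -228, -493)
w3 = Kw2 = (5379, -2585, -6270)
Kw3 = (64427, -30844, -77737)
w3·Kw3 = 5379·64427 + (-2585)·(-30844) + (-6270)·(-77737) = 913695563; w3·w3 = 5379·5379 + (-2585)·(-2585) + (-6270)·(-6270) = 74928766
λ ≈ 913695563/74928766 = 12.1942

12.1942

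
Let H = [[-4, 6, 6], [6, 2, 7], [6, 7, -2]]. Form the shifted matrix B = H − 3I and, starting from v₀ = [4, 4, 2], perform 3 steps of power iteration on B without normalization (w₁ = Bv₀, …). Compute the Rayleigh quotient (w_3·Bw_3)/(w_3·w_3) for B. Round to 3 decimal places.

B = H − 3I has rows (-7, 6, 6); (6, -1, 7); (6, 7, -5)
w1 = Bv₀ = ((-7)·4 + 6·4 + 6·2; 6·4 + (-1)·4 + 7·2; 6·4 + 7·4 + (-5)·2) = (8, 34, 42)
w2 = Bw1 = ((-7)·8 + 6·34 + 6·42; 6·8 + (-1)·34 + 7·42; 6·8 + 7·34 + (-5)·42) = (400, 308, 76)
w3 = Bw2 = (-496, 2624, 4176)
Bw3 = (44272, 23632, -5488)
w3·Bw3 = 17133568; w3·w3 = 24570368; μ ≈ 17133568/24570368 = 0.697

0.697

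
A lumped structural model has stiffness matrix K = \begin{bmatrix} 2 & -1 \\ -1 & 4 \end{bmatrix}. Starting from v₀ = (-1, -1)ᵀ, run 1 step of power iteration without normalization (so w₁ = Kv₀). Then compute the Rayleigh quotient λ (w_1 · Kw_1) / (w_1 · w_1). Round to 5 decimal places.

λ ≈ 3.20000

w1 = Kv₀ = (2·(-1) + (-1)·(-1); (-1)·(-1) + 4·(-1)) = (-1, -3)
Kw1 = (1, -11)
w1·Kw1 = (-1)·1 + (-3)·(-11) = 32; w1·w1 = (-1)·(-1) + (-3)·(-3) = 10
λ ≈ 32/10 = 3.20000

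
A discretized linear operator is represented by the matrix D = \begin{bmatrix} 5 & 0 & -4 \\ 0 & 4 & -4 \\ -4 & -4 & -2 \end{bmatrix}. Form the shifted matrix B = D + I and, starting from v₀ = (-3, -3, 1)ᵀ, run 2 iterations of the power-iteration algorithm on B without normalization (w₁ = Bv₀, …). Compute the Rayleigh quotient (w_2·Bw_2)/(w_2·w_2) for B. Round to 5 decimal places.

8.75619

B = D + I has rows (6, 0, -4); (0, 5, -4); (-4, -4, -1)
w1 = Bv₀ = (6·(-3) + 0·(-3) + (-4)·1; 0·(-3) + 5·(-3) + (-4)·1; (-4)·(-3) + (-4)·(-3) + (-1)·1) = (-22, -19, 23)
w2 = Bw1 = (6·(-22) + 0·(-19) + (-4)·23; 0·(-22) + 5·(-19) + (-4)·23; (-4)·(-22) + (-4)·(-19) + (-1)·23) = (-224, -187, 141)
Bw2 = (-1908, -1499, 1503)
w2·Bw2 = 919628; w2·w2 = 105026; μ ≈ 919628/105026 = 8.75619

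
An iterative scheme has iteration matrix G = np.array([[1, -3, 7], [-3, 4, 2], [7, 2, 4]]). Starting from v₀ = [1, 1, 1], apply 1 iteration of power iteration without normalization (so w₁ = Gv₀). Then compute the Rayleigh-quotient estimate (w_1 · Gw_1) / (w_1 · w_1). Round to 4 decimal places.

w1 = Gv₀ = (5, 3, 13)
Gw1 = (87, 23, 93)
w1·Gw1 = 5·87 + 3·23 + 13·93 = 1713; w1·w1 = 5·5 + 3·3 + 13·13 = 203
λ ≈ 1713/203 = 8.4384

λ ≈ 8.4384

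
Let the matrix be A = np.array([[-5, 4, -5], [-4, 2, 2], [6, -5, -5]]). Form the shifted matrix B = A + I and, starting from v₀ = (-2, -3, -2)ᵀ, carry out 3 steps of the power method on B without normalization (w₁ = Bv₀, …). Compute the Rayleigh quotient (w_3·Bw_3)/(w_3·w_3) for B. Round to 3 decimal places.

-1.160

B = A + I has rows (-4, 4, -5); (-4, 3, 2); (6, -5, -4)
w1 = Bv₀ = ((-4)·(-2) + 4·(-3) + (-5)·(-2); (-4)·(-2) + 3·(-3) + 2·(-2); 6·(-2) + (-5)·(-3) + (-4)·(-2)) = (6, -5, 11)
w2 = Bw1 = ((-4)·6 + 4·(-5) + (-5)·11; (-4)·6 + 3·(-5) + 2·11; 6·6 + (-5)·(-5) + (-4)·11) = (-99, -17, 17)
w3 = Bw2 = (243, 379, -577)
Bw3 = (3429, -989, 1871)
w3·Bw3 = -621151; w3·w3 = 535619; μ ≈ -621151/535619 = -1.160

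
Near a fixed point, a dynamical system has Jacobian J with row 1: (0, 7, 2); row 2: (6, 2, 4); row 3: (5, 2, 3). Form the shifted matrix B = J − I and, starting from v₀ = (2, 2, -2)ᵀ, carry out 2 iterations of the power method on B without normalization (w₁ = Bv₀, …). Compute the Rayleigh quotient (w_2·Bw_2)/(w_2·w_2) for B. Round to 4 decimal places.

8.8628

B = J − I has rows (-1, 7, 2); (6, 1, 4); (5, 2, 2)
w1 = Bv₀ = (8, 6, 10)
w2 = Bw1 = (54, 94, 72)
Bw2 = (748, 706, 602)
w2·Bw2 = 150100; w2·w2 = 16936; μ ≈ 150100/16936 = 8.8628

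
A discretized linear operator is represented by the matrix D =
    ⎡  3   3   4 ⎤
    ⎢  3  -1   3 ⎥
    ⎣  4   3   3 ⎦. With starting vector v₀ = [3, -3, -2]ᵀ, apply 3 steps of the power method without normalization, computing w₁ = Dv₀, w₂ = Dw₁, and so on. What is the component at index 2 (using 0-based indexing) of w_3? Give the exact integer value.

-258

w1 = Dv₀ = (3·3 + 3·(-3) + 4·(-2); 3·3 + (-1)·(-3) + 3·(-2); 4·3 + 3·(-3) + 3·(-2)) = (-8, 6, -3)
w2 = Dw1 = (3·(-8) + 3·6 + 4·(-3); 3·(-8) + (-1)·6 + 3·(-3); 4·(-8) + 3·6 + 3·(-3)) = (-18, -39, -23)
w3 = Dw2 = (-263, -84, -258)
The requested component of w3 is -258.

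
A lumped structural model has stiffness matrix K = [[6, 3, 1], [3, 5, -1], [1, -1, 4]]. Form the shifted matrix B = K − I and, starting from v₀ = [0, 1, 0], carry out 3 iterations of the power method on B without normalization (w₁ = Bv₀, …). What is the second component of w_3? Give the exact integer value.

B = K − I has rows (5, 3, 1); (3, 4, -1); (1, -1, 3)
w1 = Bv₀ = (5·0 + 3·1 + 1·0; 3·0 + 4·1 + (-1)·0; 1·0 + (-1)·1 + 3·0) = (3, 4, -1)
w2 = Bw1 = (5·3 + 3·4 + 1·(-1); 3·3 + 4·4 + (-1)·(-1); 1·3 + (-1)·4 + 3·(-1)) = (26, 26, -4)
w3 = Bw2 = (204, 186, -12)
Requested component of w3: 186

186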